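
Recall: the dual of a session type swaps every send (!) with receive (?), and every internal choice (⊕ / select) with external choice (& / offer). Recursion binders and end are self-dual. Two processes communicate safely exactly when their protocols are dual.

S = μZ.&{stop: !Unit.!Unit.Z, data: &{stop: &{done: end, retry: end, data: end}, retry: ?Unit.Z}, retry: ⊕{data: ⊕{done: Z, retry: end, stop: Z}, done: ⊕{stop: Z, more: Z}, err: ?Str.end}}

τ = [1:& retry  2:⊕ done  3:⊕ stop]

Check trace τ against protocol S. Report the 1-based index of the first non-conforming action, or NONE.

[1] & retry  match  state: ⊕{data: ⊕{done: μZ.…, retry: end, stop: μZ.…}, done: ⊕{stop: μZ.…, more: μZ.…}, err: ?Str.end}
[2] ⊕ done  match  state: ⊕{stop: μZ.…, more: μZ.…}
[3] ⊕ stop  match  state: μZ.…
trace exhausted — no violation

NONE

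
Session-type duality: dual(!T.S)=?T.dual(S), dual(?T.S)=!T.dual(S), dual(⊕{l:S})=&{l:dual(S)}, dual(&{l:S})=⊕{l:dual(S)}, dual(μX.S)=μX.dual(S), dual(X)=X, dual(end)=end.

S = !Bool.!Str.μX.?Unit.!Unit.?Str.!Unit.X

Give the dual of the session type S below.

!Bool ↦ ?Bool
  !Str ↦ ?Str
    μX ↦ μX  (rec unchanged)
      ?Unit ↦ !Unit
        !Unit ↦ ?Unit
          ?Str ↦ !Str
            !Unit ↦ ?Unit
              X self-dual

?Bool.?Str.μX.!Unit.?Unit.!Str.?Unit.X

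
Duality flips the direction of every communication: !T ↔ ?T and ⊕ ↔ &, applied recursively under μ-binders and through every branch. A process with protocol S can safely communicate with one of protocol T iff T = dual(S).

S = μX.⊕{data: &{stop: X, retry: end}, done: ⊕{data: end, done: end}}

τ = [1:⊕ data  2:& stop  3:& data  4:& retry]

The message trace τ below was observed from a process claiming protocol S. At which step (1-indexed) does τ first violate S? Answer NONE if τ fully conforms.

3

step 1: ⊕ data  ✓  cont: &{stop: μX.…, retry: end}
step 2: & stop  ✓  cont: μX.…
step 3: got & data, protocol expects ⊕ data or ⊕ done  ✗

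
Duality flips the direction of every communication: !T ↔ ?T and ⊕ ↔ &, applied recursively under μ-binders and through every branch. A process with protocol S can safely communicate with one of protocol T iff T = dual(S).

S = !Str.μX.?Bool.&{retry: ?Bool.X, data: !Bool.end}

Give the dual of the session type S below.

!Str → ?Str
  μX → μX  (rec unchanged)
    ?Bool → !Bool
      &{retry,data} → ⊕{retry,data}  (&→⊕)
        case retry:
          ?Bool → !Bool
            dual(X) = X
        case data:
          !Bool → ?Bool
            dual(end) = end

?Str.μX.!Bool.⊕{retry: !Bool.X, data: ?Bool.end}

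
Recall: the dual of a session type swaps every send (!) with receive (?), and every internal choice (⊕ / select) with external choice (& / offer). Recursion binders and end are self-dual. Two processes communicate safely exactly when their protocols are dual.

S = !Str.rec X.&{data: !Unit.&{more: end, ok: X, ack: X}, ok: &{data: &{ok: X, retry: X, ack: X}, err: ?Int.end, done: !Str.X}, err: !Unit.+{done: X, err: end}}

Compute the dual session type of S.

!Str → ?Str
  rec X → rec X  (rec unchanged)
    &{data,ok,err} → +{data,ok,err}  (&→⊕)
      • data:
        !Unit → ?Unit
          &{more,ok,ack} → +{more,ok,ack}  (&→⊕)
            • more:
              end ↦ end
            • ok:
              X ↦ X
            • ack:
              X ↦ X
      • ok:
        &{data,err,done} → +{data,err,done}  (&→⊕)
          • data:
            &{ok,retry,ack} → +{ok,retry,ack}  (&→⊕)
              • ok:
                X ↦ X
              • retry:
                X ↦ X
              • ack:
                X ↦ X
          • err:
            ?Int → !Int
              end ↦ end
          • done:
            !Str → ?Str
              X ↦ X
      • err:
        !Unit → ?Unit
          +{done,err} → &{done,err}  (⊕→&)
            • done:
              X ↦ X
            • err:
              end ↦ end

?Str.rec X.+{data: ?Unit.+{more: end, ok: X, ack: X}, ok: +{data: +{ok: X, retry: X, ack: X}, err: !Int.end, done: ?Str.X}, err: ?Unit.&{done: X, err: end}}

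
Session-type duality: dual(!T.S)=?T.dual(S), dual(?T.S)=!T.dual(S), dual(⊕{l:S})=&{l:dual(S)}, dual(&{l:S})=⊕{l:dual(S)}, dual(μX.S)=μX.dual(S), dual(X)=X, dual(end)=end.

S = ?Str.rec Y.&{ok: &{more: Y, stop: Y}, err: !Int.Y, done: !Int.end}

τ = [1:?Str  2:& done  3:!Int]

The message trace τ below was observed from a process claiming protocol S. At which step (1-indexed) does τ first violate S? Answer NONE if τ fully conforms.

step 1: ?Str  ✓  state: rec Y.…
step 2: & done  ✓  state: !Int.end
step 3: !Int  ✓  state: end
all 3 steps conform

NONE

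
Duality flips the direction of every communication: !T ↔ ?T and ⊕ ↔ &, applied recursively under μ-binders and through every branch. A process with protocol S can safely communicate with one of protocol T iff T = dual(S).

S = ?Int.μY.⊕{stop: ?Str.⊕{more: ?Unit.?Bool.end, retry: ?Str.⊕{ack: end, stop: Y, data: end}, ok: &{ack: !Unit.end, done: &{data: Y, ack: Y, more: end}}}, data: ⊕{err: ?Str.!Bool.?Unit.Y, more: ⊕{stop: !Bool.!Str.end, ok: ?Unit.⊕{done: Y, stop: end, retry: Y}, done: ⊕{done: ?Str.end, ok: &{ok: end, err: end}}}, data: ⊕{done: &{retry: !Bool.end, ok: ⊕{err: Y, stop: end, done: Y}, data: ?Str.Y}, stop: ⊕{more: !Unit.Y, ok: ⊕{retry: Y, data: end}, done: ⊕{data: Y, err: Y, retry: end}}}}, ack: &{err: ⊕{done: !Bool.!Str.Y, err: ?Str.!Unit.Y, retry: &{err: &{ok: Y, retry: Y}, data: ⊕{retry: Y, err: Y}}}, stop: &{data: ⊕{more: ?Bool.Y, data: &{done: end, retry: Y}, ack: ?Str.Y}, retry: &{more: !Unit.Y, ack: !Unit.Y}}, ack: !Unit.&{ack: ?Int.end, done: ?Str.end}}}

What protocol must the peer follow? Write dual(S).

!Int.μY.&{stop: !Str.&{more: !Unit.!Bool.end, retry: !Str.&{ack: end, stop: Y, data: end}, ok: ⊕{ack: ?Unit.end, done: ⊕{data: Y, ack: Y, more: end}}}, data: &{err: !Str.?Bool.!Unit.Y, more: &{stop: ?Bool.?Str.end, ok: !Unit.&{done: Y, stop: end, retry: Y}, done: &{done: !Str.end, ok: ⊕{ok: end, err: end}}}, data: &{done: ⊕{retry: ?Bool.end, ok: &{err: Y, stop: end, done: Y}, data: !Str.Y}, stop: &{more: ?Unit.Y, ok: &{retry: Y, data: end}, done: &{data: Y, err: Y, retry: end}}}}, ack: ⊕{err: &{done: ?Bool.?Str.Y, err: !Str.?Unit.Y, retry: ⊕{err: ⊕{ok: Y, retry: Y}, data: &{retry: Y, err: Y}}}, stop: ⊕{data: &{more: !Bool.Y, data: ⊕{done: end, retry: Y}, ack: !Str.Y}, retry: ⊕{more: ?Unit.Y, ack: ?Unit.Y}}, ack: ?Unit.⊕{ack: !Int.end, done: !Str.end}}}

?Int = !Int
  μY = μY  (μ self-dual)
    ⊕{stop,data,ack} = &{stop,data,ack}  (⊕→&)
      [stop]
        ?Str = !Str
          ⊕{more,retry,ok} = &{more,retry,ok}  (⊕→&)
            [more]
              ?Unit = !Unit
                ?Bool = !Bool
                  end ↦ end
            [retry]
              ?Str = !Str
                ⊕{ack,stop,data} = &{ack,stop,data}  (⊕→&)
                  [ack]
                    end ↦ end
                  [stop]
                    Y ↦ Y
                  [data]
                    end ↦ end
            [ok]
              &{ack,done} = ⊕{ack,done}  (offer→select)
                [ack]
                  !Unit = ?Unit
                    end ↦ end
                [done]
                  &{data,ack,more} = ⊕{data,ack,more}  (offer→select)
                    [data]
                      Y ↦ Y
                    [ack]
                      Y ↦ Y
                    [more]
                      end ↦ end
      [data]
        ⊕{err,more,data} = &{err,more,data}  (⊕→&)
          [err]
            ?Str = !Str
              !Bool = ?Bool
                ?Unit = !Unit
                  Y ↦ Y
          [more]
            ⊕{stop,ok,done} = &{stop,ok,done}  (⊕→&)
              [stop]
                !Bool = ?Bool
                  !Str = ?Str
                    end ↦ end
              [ok]
                ?Unit = !Unit
                  ⊕{done,stop,retry} = &{done,stop,retry}  (⊕→&)
                    [done]
                      Y ↦ Y
                    [stop]
                      end ↦ end
                    [retry]
                      Y ↦ Y
              [done]
                ⊕{done,ok} = &{done,ok}  (⊕→&)
                  [done]
                    ?Str = !Str
                      end ↦ end
                  [ok]
                    &{ok,err} = ⊕{ok,err}  (offer→select)
                      [ok]
                        end ↦ end
                      [err]
                        end ↦ end
          [data]
            ⊕{done,stop} = &{done,stop}  (⊕→&)
              [done]
                &{retry,ok,data} = ⊕{retry,ok,data}  (offer→select)
                  [retry]
                    !Bool = ?Bool
                      end ↦ end
                  [ok]
                    ⊕{err,stop,done} = &{err,stop,done}  (⊕→&)
                      [err]
                        Y ↦ Y
                      [stop]
                        end ↦ end
                      [done]
                        Y ↦ Y
                  [data]
                    ?Str = !Str
                      Y ↦ Y
              [stop]
                ⊕{more,ok,done} = &{more,ok,done}  (⊕→&)
                  [more]
                    !Unit = ?Unit
                      Y ↦ Y
                  [ok]
                    ⊕{retry,data} = &{retry,data}  (⊕→&)
                      [retry]
                        Y ↦ Y
                      [data]
                        end ↦ end
                  [done]
                    ⊕{data,err,retry} = &{data,err,retry}  (⊕→&)
                      [data]
                        Y ↦ Y
                      [err]
                        Y ↦ Y
                      [retry]
                        end ↦ end
      [ack]
        &{err,stop,ack} = ⊕{err,stop,ack}  (offer→select)
          [err]
            ⊕{done,err,retry} = &{done,err,retry}  (⊕→&)
              [done]
                !Bool = ?Bool
                  !Str = ?Str
                    Y ↦ Y
              [err]
                ?Str = !Str
                  !Unit = ?Unit
                    Y ↦ Y
              [retry]
                &{err,data} = ⊕{err,data}  (offer→select)
                  [err]
                    &{ok,retry} = ⊕{ok,retry}  (offer→select)
                      [ok]
                        Y ↦ Y
                      [retry]
                        Y ↦ Y
                  [data]
                    ⊕{retry,err} = &{retry,err}  (⊕→&)
                      [retry]
                        Y ↦ Y
                      [err]
                        Y ↦ Y
          [stop]
            &{data,retry} = ⊕{data,retry}  (offer→select)
              [data]
                ⊕{more,data,ack} = &{more,data,ack}  (⊕→&)
                  [more]
                    ?Bool = !Bool
                      Y ↦ Y
                  [data]
                    &{done,retry} = ⊕{done,retry}  (offer→select)
                      [done]
                        end ↦ end
                      [retry]
                        Y ↦ Y
                  [ack]
                    ?Str = !Str
                      Y ↦ Y
              [retry]
                &{more,ack} = ⊕{more,ack}  (offer→select)
                  [more]
                    !Unit = ?Unit
                      Y ↦ Y
                  [ack]
                    !Unit = ?Unit
                      Y ↦ Y
          [ack]
            !Unit = ?Unit
              &{ack,done} = ⊕{ack,done}  (offer→select)
                [ack]
                  ?Int = !Int
                    end ↦ end
                [done]
                  ?Str = !Str
                    end ↦ end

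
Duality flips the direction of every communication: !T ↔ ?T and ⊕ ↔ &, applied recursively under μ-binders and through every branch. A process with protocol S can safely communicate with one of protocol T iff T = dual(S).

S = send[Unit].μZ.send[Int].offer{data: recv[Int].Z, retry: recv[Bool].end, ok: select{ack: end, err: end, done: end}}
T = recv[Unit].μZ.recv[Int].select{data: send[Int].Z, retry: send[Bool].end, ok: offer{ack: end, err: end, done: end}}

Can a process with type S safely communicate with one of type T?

send[Unit] ‖ recv[Unit]  ✓
  μZ ‖ μZ  ✓ (μ self-dual)
    send[Int] ‖ recv[Int]  ✓
      offer{data,retry,ok} ‖ select{data,retry,ok}  ✓ label sets agree
        case data:
          recv[Int] ‖ send[Int]  ✓
            Z ‖ Z  ✓
        case retry:
          recv[Bool] ‖ send[Bool]  ✓
            end ‖ end  ✓
        case ok:
          select{ack,err,done} ‖ offer{ack,err,done}  ✓ label sets agree
            case ack:
              end ‖ end  ✓
            case err:
              end ‖ end  ✓
            case done:
              end ‖ end  ✓

YES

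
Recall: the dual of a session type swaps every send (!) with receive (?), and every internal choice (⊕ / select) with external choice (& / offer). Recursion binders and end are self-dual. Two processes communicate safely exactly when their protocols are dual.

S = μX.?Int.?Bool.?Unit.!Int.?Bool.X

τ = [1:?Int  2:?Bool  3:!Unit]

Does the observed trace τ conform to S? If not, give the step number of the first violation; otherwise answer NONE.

step 1: ?Int  ✓  residual = ?Bool.?Unit.!Int.?Bool.μX.…
step 2: ?Bool  ✓  residual = ?Unit.!Int.?Bool.μX.…
step 3: got !Unit, protocol expects ?Unit  ✗

3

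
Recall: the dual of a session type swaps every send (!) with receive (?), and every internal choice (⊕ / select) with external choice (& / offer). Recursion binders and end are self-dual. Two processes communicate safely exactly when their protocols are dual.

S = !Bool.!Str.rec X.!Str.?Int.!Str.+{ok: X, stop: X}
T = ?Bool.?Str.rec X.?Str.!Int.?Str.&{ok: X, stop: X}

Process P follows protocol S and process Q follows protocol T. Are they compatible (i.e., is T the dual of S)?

YES

!Bool ‖ ?Bool  match
  !Str ‖ ?Str  match
    rec X ‖ rec X  match (rec unchanged)
      !Str ‖ ?Str  match
        ?Int ‖ !Int  match
          !Str ‖ ?Str  match
            +{ok,stop} ‖ &{ok,stop}  match same labels
              [ok]
                X ‖ X  match
              [stop]
                X ‖ X  match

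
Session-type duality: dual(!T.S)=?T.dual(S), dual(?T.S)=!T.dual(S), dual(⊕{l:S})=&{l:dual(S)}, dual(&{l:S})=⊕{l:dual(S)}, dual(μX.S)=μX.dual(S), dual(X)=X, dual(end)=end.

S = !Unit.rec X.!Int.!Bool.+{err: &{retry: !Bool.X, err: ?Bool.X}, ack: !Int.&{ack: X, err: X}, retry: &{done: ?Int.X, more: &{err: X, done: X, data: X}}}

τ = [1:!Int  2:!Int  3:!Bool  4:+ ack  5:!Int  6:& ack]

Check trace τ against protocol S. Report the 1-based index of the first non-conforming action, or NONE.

[1] got !Int, protocol expects !Unit  ✗

1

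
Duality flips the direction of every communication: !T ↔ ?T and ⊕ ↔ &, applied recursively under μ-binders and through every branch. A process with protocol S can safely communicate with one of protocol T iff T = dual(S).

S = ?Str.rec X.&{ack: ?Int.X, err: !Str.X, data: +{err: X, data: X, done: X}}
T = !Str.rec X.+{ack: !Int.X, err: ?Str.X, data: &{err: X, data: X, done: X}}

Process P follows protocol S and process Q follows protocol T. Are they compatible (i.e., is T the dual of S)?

?Str vs !Str  ✓
  rec X vs rec X  ✓ (binder kept)
    &{ack,err,data} vs +{ack,err,data}  ✓ labels match
      [ack]
        ?Int vs !Int  ✓
          X vs X  ✓
      [err]
        !Str vs ?Str  ✓
          X vs X  ✓
      [data]
        +{err,data,done} vs &{err,data,done}  ✓ labels match
          [err]
            X vs X  ✓
          [data]
            X vs X  ✓
          [done]
            X vs X  ✓

YES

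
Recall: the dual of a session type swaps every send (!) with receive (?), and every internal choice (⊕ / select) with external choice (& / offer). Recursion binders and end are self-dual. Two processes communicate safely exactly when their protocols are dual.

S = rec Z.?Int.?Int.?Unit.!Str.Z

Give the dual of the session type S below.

rec Z.!Int.!Int.!Unit.?Str.Z

rec Z ↦ rec Z  (μ self-dual)
  ?Int ↦ !Int
    ?Int ↦ !Int
      ?Unit ↦ !Unit
        !Str ↦ ?Str
          Z self-dual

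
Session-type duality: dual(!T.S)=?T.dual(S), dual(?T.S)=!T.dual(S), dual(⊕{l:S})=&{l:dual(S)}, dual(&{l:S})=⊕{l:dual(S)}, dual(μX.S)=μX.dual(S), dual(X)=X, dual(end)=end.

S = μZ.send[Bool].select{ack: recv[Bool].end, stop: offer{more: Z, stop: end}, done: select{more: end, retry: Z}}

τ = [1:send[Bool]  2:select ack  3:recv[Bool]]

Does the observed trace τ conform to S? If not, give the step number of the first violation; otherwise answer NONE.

@1 send[Bool]  ✓  residual = select{ack: recv[Bool].end, stop: offer{more: μZ.…, stop: end}, done: select{more: end, retry: μZ.…}}
@2 select ack  ✓  residual = recv[Bool].end
@3 recv[Bool]  ✓  residual = end
all 3 steps conform

NONE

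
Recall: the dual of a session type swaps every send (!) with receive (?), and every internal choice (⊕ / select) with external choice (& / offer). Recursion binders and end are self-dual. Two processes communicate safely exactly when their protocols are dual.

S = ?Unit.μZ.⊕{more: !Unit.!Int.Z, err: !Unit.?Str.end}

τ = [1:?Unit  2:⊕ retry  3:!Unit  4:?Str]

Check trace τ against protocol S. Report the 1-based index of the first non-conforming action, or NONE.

2

step 1: ?Unit  ok  state: μZ.…
step 2: got ⊕ retry, protocol expects ⊕ more or ⊕ err  ✗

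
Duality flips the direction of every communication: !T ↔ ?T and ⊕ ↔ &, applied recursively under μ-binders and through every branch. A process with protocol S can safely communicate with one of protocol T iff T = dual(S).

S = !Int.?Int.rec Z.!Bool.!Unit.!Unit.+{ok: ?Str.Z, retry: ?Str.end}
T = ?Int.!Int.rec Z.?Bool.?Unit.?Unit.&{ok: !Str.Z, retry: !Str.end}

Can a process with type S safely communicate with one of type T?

YES

!Int ‖ ?Int  ok
  ?Int ‖ !Int  ok
    rec Z ‖ rec Z  ok (μ self-dual)
      !Bool ‖ ?Bool  ok
        !Unit ‖ ?Unit  ok
          !Unit ‖ ?Unit  ok
            +{ok,retry} ‖ &{ok,retry}  ok labels match
              case ok:
                ?Str ‖ !Str  ok
                  Z ‖ Z  ok
              case retry:
                ?Str ‖ !Str  ok
                  end ‖ end  ok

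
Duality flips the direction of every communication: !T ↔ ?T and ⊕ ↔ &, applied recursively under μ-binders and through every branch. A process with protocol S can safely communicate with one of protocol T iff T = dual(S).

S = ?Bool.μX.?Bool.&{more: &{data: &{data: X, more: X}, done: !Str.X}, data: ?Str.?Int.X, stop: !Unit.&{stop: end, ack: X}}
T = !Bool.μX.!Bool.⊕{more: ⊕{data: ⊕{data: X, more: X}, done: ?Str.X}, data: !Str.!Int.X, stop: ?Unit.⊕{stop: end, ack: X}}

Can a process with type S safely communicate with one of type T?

YES

?Bool vs !Bool  ✓
  μX vs μX  ✓ (binder kept)
    ?Bool vs !Bool  ✓
      &{more,data,stop} vs ⊕{more,data,stop}  ✓ same labels
        [more]
          &{data,done} vs ⊕{data,done}  ✓ same labels
            [data]
              &{data,more} vs ⊕{data,more}  ✓ same labels
                [data]
                  X vs X  ✓
                [more]
                  X vs X  ✓
            [done]
              !Str vs ?Str  ✓
                X vs X  ✓
        [data]
          ?Str vs !Str  ✓
            ?Int vs !Int  ✓
              X vs X  ✓
        [stop]
          !Unit vs ?Unit  ✓
            &{stop,ack} vs ⊕{stop,ack}  ✓ same labels
              [stop]
                end vs end  ✓
              [ack]
                X vs X  ✓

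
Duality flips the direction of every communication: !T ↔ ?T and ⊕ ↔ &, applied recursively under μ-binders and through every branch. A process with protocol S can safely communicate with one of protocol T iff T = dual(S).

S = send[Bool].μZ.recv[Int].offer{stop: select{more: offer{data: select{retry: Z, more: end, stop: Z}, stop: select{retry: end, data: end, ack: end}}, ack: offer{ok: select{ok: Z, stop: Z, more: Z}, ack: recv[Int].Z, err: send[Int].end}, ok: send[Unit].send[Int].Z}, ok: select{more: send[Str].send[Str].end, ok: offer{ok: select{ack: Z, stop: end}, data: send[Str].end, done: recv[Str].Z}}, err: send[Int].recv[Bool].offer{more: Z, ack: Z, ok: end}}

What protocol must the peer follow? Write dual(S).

send[Bool] ↦ recv[Bool]
  μZ ↦ μZ  (binder kept)
    recv[Int] ↦ send[Int]
      offer{stop,ok,err} ↦ select{stop,ok,err}  (&→⊕)
        • stop:
          select{more,ack,ok} ↦ offer{more,ack,ok}  (⊕→&)
            • more:
              offer{data,stop} ↦ select{data,stop}  (&→⊕)
                • data:
                  select{retry,more,stop} ↦ offer{retry,more,stop}  (⊕→&)
                    • retry:
                      Z ↦ Z
                    • more:
                      end ↦ end
                    • stop:
                      Z ↦ Z
                • stop:
                  select{retry,data,ack} ↦ offer{retry,data,ack}  (⊕→&)
                    • retry:
                      end ↦ end
                    • data:
                      end ↦ end
                    • ack:
                      end ↦ end
            • ack:
              offer{ok,ack,err} ↦ select{ok,ack,err}  (&→⊕)
                • ok:
                  select{ok,stop,more} ↦ offer{ok,stop,more}  (⊕→&)
                    • ok:
                      Z ↦ Z
                    • stop:
                      Z ↦ Z
                    • more:
                      Z ↦ Z
                • ack:
                  recv[Int] ↦ send[Int]
                    Z ↦ Z
                • err:
                  send[Int] ↦ recv[Int]
                    end ↦ end
            • ok:
              send[Unit] ↦ recv[Unit]
                send[Int] ↦ recv[Int]
                  Z ↦ Z
        • ok:
          select{more,ok} ↦ offer{more,ok}  (⊕→&)
            • more:
              send[Str] ↦ recv[Str]
                send[Str] ↦ recv[Str]
                  end ↦ end
            • ok:
              offer{ok,data,done} ↦ select{ok,data,done}  (&→⊕)
                • ok:
                  select{ack,stop} ↦ offer{ack,stop}  (⊕→&)
                    • ack:
                      Z ↦ Z
                    • stop:
                      end ↦ end
                • data:
                  send[Str] ↦ recv[Str]
                    end ↦ end
                • done:
                  recv[Str] ↦ send[Str]
                    Z ↦ Z
        • err:
          send[Int] ↦ recv[Int]
            recv[Bool] ↦ send[Bool]
              offer{more,ack,ok} ↦ select{more,ack,ok}  (&→⊕)
                • more:
                  Z ↦ Z
                • ack:
                  Z ↦ Z
                • ok:
                  end ↦ end

recv[Bool].μZ.send[Int].select{stop: offer{more: select{data: offer{retry: Z, more: end, stop: Z}, stop: offer{retry: end, data: end, ack: end}}, ack: select{ok: offer{ok: Z, stop: Z, more: Z}, ack: send[Int].Z, err: recv[Int].end}, ok: recv[Unit].recv[Int].Z}, ok: offer{more: recv[Str].recv[Str].end, ok: select{ok: offer{ack: Z, stop: end}, data: recv[Str].end, done: send[Str].Z}}, err: recv[Int].send[Bool].select{more: Z, ack: Z, ok: end}}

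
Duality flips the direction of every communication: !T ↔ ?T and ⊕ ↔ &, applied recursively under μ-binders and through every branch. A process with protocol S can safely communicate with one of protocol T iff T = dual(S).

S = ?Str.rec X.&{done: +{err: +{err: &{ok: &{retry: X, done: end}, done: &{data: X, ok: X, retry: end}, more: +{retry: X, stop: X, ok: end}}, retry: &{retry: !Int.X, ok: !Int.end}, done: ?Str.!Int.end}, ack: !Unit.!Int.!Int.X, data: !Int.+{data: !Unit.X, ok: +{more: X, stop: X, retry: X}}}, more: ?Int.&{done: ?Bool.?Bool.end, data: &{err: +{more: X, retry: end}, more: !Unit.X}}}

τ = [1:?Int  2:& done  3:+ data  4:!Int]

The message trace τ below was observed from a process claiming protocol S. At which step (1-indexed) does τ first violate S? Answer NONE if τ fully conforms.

1

@1 got ?Int, protocol expects ?Str  ✗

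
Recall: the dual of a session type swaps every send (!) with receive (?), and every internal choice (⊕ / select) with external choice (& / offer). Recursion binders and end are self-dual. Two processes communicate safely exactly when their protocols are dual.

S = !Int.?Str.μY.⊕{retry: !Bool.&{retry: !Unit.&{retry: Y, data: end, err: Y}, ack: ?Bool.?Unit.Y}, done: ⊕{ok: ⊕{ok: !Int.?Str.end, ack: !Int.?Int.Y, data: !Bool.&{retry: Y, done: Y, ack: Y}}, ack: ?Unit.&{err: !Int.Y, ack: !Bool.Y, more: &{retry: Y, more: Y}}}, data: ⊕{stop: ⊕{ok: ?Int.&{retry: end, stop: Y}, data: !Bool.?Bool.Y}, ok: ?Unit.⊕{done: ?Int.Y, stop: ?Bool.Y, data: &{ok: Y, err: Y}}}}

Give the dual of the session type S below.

?Int.!Str.μY.&{retry: ?Bool.⊕{retry: ?Unit.⊕{retry: Y, data: end, err: Y}, ack: !Bool.!Unit.Y}, done: &{ok: &{ok: ?Int.!Str.end, ack: ?Int.!Int.Y, data: ?Bool.⊕{retry: Y, done: Y, ack: Y}}, ack: !Unit.⊕{err: ?Int.Y, ack: ?Bool.Y, more: ⊕{retry: Y, more: Y}}}, data: &{stop: &{ok: !Int.⊕{retry: end, stop: Y}, data: ?Bool.!Bool.Y}, ok: !Unit.&{done: !Int.Y, stop: !Bool.Y, data: ⊕{ok: Y, err: Y}}}}

!Int → ?Int
  ?Str → !Str
    μY → μY  (μ self-dual)
      ⊕{retry,done,data} → &{retry,done,data}  (⊕→&)
        • retry:
          !Bool → ?Bool
            &{retry,ack} → ⊕{retry,ack}  (offer→select)
              • retry:
                !Unit → ?Unit
                  &{retry,data,err} → ⊕{retry,data,err}  (offer→select)
                    • retry:
                      Y ↦ Y
                    • data:
                      end ↦ end
                    • err:
                      Y ↦ Y
              • ack:
                ?Bool → !Bool
                  ?Unit → !Unit
                    Y ↦ Y
        • done:
          ⊕{ok,ack} → &{ok,ack}  (⊕→&)
            • ok:
              ⊕{ok,ack,data} → &{ok,ack,data}  (⊕→&)
                • ok:
                  !Int → ?Int
                    ?Str → !Str
                      end ↦ end
                • ack:
                  !Int → ?Int
                    ?Int → !Int
                      Y ↦ Y
                • data:
                  !Bool → ?Bool
                    &{retry,done,ack} → ⊕{retry,done,ack}  (offer→select)
                      • retry:
                        Y ↦ Y
                      • done:
                        Y ↦ Y
                      • ack:
                        Y ↦ Y
            • ack:
              ?Unit → !Unit
                &{err,ack,more} → ⊕{err,ack,more}  (offer→select)
                  • err:
                    !Int → ?Int
                      Y ↦ Y
                  • ack:
                    !Bool → ?Bool
                      Y ↦ Y
                  • more:
                    &{retry,more} → ⊕{retry,more}  (offer→select)
                      • retry:
                        Y ↦ Y
                      • more:
                        Y ↦ Y
        • data:
          ⊕{stop,ok} → &{stop,ok}  (⊕→&)
            • stop:
              ⊕{ok,data} → &{ok,data}  (⊕→&)
                • ok:
                  ?Int → !Int
                    &{retry,stop} → ⊕{retry,stop}  (offer→select)
                      • retry:
                        end ↦ end
                      • stop:
                        Y ↦ Y
                • data:
                  !Bool → ?Bool
                    ?Bool → !Bool
                      Y ↦ Y
            • ok:
              ?Unit → !Unit
                ⊕{done,stop,data} → &{done,stop,data}  (⊕→&)
                  • done:
                    ?Int → !Int
                      Y ↦ Y
                  • stop:
                    ?Bool → !Bool
                      Y ↦ Y
                  • data:
                    &{ok,err} → ⊕{ok,err}  (offer→select)
                      • ok:
                        Y ↦ Y
                      • err:
                        Y ↦ Y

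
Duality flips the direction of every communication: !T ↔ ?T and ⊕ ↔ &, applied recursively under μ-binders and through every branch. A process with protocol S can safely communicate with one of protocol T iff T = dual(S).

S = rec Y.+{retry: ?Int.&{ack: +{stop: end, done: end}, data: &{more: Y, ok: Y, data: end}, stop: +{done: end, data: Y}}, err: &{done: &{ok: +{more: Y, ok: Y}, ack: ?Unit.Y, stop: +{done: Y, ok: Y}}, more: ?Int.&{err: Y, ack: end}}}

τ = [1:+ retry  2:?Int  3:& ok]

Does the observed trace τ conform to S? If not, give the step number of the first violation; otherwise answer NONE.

3

step 1: + retry  ✓  state: ?Int.&{ack: +{stop: end, done: end}, data: &{more: rec Y.…, ok: rec Y.…, data: end}, stop: +{done: end, data: rec Y.…}}
step 2: ?Int  ✓  state: &{ack: +{stop: end, done: end}, data: &{more: rec Y.…, ok: rec Y.…, data: end}, stop: +{done: end, data: rec Y.…}}
step 3: got & ok, protocol expects & ack or & data or & stop  ✗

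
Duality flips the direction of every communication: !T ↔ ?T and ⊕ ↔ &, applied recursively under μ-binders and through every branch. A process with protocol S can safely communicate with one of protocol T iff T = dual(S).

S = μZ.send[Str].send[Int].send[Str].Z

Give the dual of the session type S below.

μZ.recv[Str].recv[Int].recv[Str].Z

μZ ↦ μZ  (μ self-dual)
  send[Str] ↦ recv[Str]
    send[Int] ↦ recv[Int]
      send[Str] ↦ recv[Str]
        Z ↦ Z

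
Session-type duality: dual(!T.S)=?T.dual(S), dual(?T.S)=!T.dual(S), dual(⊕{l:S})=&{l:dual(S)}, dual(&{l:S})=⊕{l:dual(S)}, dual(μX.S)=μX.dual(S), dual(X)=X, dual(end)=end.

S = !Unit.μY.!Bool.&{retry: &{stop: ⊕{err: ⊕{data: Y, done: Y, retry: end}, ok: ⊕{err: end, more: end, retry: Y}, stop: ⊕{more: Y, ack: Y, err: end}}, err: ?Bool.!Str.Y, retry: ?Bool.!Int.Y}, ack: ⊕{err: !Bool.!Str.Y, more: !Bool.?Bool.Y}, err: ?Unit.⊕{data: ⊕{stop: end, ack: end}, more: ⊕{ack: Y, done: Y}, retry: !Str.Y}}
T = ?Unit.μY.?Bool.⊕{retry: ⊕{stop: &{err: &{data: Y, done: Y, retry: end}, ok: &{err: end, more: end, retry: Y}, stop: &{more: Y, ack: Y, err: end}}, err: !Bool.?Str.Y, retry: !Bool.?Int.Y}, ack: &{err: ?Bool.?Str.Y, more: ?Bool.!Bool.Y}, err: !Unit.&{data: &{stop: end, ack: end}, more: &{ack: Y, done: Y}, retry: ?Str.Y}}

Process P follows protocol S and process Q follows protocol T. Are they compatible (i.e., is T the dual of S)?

YES

!Unit | ?Unit  ✓
  μY | μY  ✓ (μ self-dual)
    !Bool | ?Bool  ✓
      &{retry,ack,err} | ⊕{retry,ack,err}  ✓ same labels
        [retry]
          &{stop,err,retry} | ⊕{stop,err,retry}  ✓ same labels
            [stop]
              ⊕{err,ok,stop} | &{err,ok,stop}  ✓ same labels
                [err]
                  ⊕{data,done,retry} | &{data,done,retry}  ✓ same labels
                    [data]
                      Y | Y  ✓
                    [done]
                      Y | Y  ✓
                    [retry]
                      end | end  ✓
                [ok]
                  ⊕{err,more,retry} | &{err,more,retry}  ✓ same labels
                    [err]
                      end | end  ✓
                    [more]
                      end | end  ✓
                    [retry]
                      Y | Y  ✓
                [stop]
                  ⊕{more,ack,err} | &{more,ack,err}  ✓ same labels
                    [more]
                      Y | Y  ✓
                    [ack]
                      Y | Y  ✓
                    [err]
                      end | end  ✓
            [err]
              ?Bool | !Bool  ✓
                !Str | ?Str  ✓
                  Y | Y  ✓
            [retry]
              ?Bool | !Bool  ✓
                !Int | ?Int  ✓
                  Y | Y  ✓
        [ack]
          ⊕{err,more} | &{err,more}  ✓ same labels
            [err]
              !Bool | ?Bool  ✓
                !Str | ?Str  ✓
                  Y | Y  ✓
            [more]
              !Bool | ?Bool  ✓
                ?Bool | !Bool  ✓
                  Y | Y  ✓
        [err]
          ?Unit | !Unit  ✓
            ⊕{data,more,retry} | &{data,more,retry}  ✓ same labels
              [data]
                ⊕{stop,ack} | &{stop,ack}  ✓ same labels
                  [stop]
                    end | end  ✓
                  [ack]
                    end | end  ✓
              [more]
                ⊕{ack,done} | &{ack,done}  ✓ same labels
                  [ack]
                    Y | Y  ✓
                  [done]
                    Y | Y  ✓
              [retry]
                !Str | ?Str  ✓
                  Y | Y  ✓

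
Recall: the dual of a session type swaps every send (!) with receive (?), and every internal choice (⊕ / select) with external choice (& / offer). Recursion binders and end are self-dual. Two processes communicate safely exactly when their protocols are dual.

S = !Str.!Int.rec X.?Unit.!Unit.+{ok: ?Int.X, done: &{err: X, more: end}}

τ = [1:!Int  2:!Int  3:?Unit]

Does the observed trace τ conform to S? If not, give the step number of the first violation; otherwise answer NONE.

1

@1 got !Int, protocol expects !Str  ✗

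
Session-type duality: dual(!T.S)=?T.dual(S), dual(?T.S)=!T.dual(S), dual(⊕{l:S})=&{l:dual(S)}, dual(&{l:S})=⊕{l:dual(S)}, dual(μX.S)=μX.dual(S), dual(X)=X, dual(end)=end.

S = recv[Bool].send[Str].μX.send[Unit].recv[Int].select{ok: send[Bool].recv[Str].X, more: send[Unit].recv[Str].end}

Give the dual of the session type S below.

send[Bool].recv[Str].μX.recv[Unit].send[Int].offer{ok: recv[Bool].send[Str].X, more: recv[Unit].send[Str].end}

recv[Bool] → send[Bool]
  send[Str] → recv[Str]
    μX → μX  (μ self-dual)
      send[Unit] → recv[Unit]
        recv[Int] → send[Int]
          select{ok,more} → offer{ok,more}  (⊕→&)
            [ok]
              send[Bool] → recv[Bool]
                recv[Str] → send[Str]
                  X self-dual
            [more]
              send[Unit] → recv[Unit]
                recv[Str] → send[Str]
                  end self-dual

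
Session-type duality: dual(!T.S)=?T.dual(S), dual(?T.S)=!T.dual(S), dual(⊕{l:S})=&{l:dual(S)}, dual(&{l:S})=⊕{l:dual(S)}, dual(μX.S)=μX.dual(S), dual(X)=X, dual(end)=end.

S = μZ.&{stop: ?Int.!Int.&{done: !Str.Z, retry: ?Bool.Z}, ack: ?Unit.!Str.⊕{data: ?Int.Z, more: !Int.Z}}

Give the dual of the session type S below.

μZ.⊕{stop: !Int.?Int.⊕{done: ?Str.Z, retry: !Bool.Z}, ack: !Unit.?Str.&{data: !Int.Z, more: ?Int.Z}}

μZ ↦ μZ  (binder kept)
  &{stop,ack} ↦ ⊕{stop,ack}  (&→⊕)
    case stop:
      ?Int ↦ !Int
        !Int ↦ ?Int
          &{done,retry} ↦ ⊕{done,retry}  (&→⊕)
            case done:
              !Str ↦ ?Str
                Z self-dual
            case retry:
              ?Bool ↦ !Bool
                Z self-dual
    case ack:
      ?Unit ↦ !Unit
        !Str ↦ ?Str
          ⊕{data,more} ↦ &{data,more}  (⊕→&)
            case data:
              ?Int ↦ !Int
                Z self-dual
            case more:
              !Int ↦ ?Int
                Z self-dual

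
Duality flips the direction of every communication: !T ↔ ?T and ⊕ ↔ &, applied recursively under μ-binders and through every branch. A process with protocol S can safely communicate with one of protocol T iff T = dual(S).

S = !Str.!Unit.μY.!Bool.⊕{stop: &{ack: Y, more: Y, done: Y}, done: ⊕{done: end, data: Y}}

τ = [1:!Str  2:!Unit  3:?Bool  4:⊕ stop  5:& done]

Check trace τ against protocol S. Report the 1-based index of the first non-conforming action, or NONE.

step 1: !Str  match  cont: !Unit.μY.…
step 2: !Unit  match  cont: μY.…
step 3: got ?Bool, protocol expects !Bool  ✗

3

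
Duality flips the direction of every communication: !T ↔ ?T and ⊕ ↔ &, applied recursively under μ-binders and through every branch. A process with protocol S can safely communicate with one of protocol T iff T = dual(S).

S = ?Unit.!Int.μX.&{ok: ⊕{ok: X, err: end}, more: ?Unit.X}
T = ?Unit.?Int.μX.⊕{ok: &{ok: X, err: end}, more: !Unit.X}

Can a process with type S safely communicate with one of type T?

NO

?Unit vs ?Unit  ✗ same direction on both sides — not dual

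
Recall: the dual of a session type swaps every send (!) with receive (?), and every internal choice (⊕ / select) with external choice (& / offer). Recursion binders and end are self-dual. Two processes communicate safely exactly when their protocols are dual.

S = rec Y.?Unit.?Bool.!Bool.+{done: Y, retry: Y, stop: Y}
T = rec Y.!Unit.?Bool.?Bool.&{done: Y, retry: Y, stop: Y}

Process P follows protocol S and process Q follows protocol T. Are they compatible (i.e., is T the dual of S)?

NO

rec Y ‖ rec Y  ok (binder kept)
  ?Unit ‖ !Unit  ok
    ?Bool ‖ ?Bool  ✗ same direction on both sides — not dual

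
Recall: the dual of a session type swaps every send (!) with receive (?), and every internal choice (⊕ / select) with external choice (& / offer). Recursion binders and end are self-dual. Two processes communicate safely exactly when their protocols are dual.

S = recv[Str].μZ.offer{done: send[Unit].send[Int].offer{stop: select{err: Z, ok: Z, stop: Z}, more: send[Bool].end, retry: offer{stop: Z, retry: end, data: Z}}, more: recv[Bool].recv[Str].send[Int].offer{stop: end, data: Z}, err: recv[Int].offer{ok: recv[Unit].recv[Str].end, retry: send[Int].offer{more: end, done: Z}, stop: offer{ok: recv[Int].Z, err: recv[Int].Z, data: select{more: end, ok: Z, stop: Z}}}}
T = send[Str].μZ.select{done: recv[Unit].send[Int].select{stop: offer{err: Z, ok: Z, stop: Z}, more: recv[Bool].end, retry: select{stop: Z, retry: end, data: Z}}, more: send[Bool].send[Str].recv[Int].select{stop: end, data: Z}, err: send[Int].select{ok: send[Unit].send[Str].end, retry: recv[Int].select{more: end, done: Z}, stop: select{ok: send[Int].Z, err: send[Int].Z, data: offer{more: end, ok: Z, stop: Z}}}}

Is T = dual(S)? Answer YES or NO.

recv[Str] ‖ send[Str]  ✓
  μZ ‖ μZ  ✓ (μ self-dual)
    offer{done,more,err} ‖ select{done,more,err}  ✓ label sets agree
      [done]
        send[Unit] ‖ recv[Unit]  ✓
          send[Int] ‖ send[Int]  ✗ same direction on both sides — not dual

NO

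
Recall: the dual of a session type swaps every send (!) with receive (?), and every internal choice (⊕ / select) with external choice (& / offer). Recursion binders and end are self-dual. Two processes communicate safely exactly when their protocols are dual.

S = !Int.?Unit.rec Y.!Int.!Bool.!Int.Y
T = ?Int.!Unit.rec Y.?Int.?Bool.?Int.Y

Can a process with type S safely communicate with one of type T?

YES

!Int vs ?Int  ok
  ?Unit vs !Unit  ok
    rec Y vs rec Y  ok (μ self-dual)
      !Int vs ?Int  ok
        !Bool vs ?Bool  ok
          !Int vs ?Int  ok
            Y vs Y  ok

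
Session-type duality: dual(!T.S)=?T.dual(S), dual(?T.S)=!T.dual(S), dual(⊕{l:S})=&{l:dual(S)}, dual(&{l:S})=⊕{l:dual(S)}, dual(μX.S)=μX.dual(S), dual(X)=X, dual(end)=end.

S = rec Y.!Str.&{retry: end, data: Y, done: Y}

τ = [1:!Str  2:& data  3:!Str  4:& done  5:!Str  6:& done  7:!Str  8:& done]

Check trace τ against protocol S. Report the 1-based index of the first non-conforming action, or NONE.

NONE

@1 !Str  ✓  now at &{retry: end, data: rec Y.…, done: rec Y.…}
@2 & data  ✓  now at rec Y.…
@3 !Str  ✓  now at &{retry: end, data: rec Y.…, done: rec Y.…}
@4 & done  ✓  now at rec Y.…
@5 !Str  ✓  now at &{retry: end, data: rec Y.…, done: rec Y.…}
@6 & done  ✓  now at rec Y.…
@7 !Str  ✓  now at &{retry: end, data: rec Y.…, done: rec Y.…}
@8 & done  ✓  now at rec Y.…
τ conforms to S (length 8)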